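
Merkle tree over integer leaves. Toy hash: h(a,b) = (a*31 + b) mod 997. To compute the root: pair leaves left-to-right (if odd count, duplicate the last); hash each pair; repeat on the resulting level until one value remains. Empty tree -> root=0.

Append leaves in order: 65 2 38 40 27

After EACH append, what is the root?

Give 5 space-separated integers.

Answer: 65 23 932 934 770

Derivation:
After append 65 (leaves=[65]):
  L0: [65]
  root=65
After append 2 (leaves=[65, 2]):
  L0: [65, 2]
  L1: h(65,2)=(65*31+2)%997=23 -> [23]
  root=23
After append 38 (leaves=[65, 2, 38]):
  L0: [65, 2, 38]
  L1: h(65,2)=(65*31+2)%997=23 h(38,38)=(38*31+38)%997=219 -> [23, 219]
  L2: h(23,219)=(23*31+219)%997=932 -> [932]
  root=932
After append 40 (leaves=[65, 2, 38, 40]):
  L0: [65, 2, 38, 40]
  L1: h(65,2)=(65*31+2)%997=23 h(38,40)=(38*31+40)%997=221 -> [23, 221]
  L2: h(23,221)=(23*31+221)%997=934 -> [934]
  root=934
After append 27 (leaves=[65, 2, 38, 40, 27]):
  L0: [65, 2, 38, 40, 27]
  L1: h(65,2)=(65*31+2)%997=23 h(38,40)=(38*31+40)%997=221 h(27,27)=(27*31+27)%997=864 -> [23, 221, 864]
  L2: h(23,221)=(23*31+221)%997=934 h(864,864)=(864*31+864)%997=729 -> [934, 729]
  L3: h(934,729)=(934*31+729)%997=770 -> [770]
  root=770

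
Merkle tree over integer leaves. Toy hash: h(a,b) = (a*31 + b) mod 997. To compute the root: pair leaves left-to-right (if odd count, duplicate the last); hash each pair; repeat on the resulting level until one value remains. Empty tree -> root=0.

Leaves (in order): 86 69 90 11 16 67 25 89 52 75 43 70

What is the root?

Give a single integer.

L0: [86, 69, 90, 11, 16, 67, 25, 89, 52, 75, 43, 70]
L1: h(86,69)=(86*31+69)%997=741 h(90,11)=(90*31+11)%997=807 h(16,67)=(16*31+67)%997=563 h(25,89)=(25*31+89)%997=864 h(52,75)=(52*31+75)%997=690 h(43,70)=(43*31+70)%997=406 -> [741, 807, 563, 864, 690, 406]
L2: h(741,807)=(741*31+807)%997=847 h(563,864)=(563*31+864)%997=371 h(690,406)=(690*31+406)%997=859 -> [847, 371, 859]
L3: h(847,371)=(847*31+371)%997=706 h(859,859)=(859*31+859)%997=569 -> [706, 569]
L4: h(706,569)=(706*31+569)%997=521 -> [521]

Answer: 521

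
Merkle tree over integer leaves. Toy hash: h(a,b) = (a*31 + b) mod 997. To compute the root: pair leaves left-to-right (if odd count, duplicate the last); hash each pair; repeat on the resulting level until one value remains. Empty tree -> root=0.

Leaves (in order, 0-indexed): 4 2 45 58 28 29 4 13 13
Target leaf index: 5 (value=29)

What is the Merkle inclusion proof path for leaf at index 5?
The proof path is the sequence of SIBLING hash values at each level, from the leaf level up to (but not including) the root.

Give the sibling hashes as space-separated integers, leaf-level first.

Answer: 28 137 374 265

Derivation:
L0 (leaves): [4, 2, 45, 58, 28, 29, 4, 13, 13], target index=5
L1: h(4,2)=(4*31+2)%997=126 [pair 0] h(45,58)=(45*31+58)%997=456 [pair 1] h(28,29)=(28*31+29)%997=897 [pair 2] h(4,13)=(4*31+13)%997=137 [pair 3] h(13,13)=(13*31+13)%997=416 [pair 4] -> [126, 456, 897, 137, 416]
  Sibling for proof at L0: 28
L2: h(126,456)=(126*31+456)%997=374 [pair 0] h(897,137)=(897*31+137)%997=28 [pair 1] h(416,416)=(416*31+416)%997=351 [pair 2] -> [374, 28, 351]
  Sibling for proof at L1: 137
L3: h(374,28)=(374*31+28)%997=655 [pair 0] h(351,351)=(351*31+351)%997=265 [pair 1] -> [655, 265]
  Sibling for proof at L2: 374
L4: h(655,265)=(655*31+265)%997=630 [pair 0] -> [630]
  Sibling for proof at L3: 265
Root: 630
Proof path (sibling hashes from leaf to root): [28, 137, 374, 265]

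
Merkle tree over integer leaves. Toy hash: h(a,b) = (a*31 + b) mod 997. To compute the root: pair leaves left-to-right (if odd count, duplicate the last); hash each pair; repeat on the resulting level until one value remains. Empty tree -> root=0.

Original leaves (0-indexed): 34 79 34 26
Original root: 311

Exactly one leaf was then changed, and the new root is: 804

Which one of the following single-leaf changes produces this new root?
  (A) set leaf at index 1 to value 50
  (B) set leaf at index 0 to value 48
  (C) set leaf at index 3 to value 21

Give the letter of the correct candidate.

Answer: B

Derivation:
Original leaves: [34, 79, 34, 26]
Target new root: 804
Try each candidate change and compute the resulting root:
Candidate A: set leaf[1] = 50 -> leaves = [34, 50, 34, 26]
  L0: [34, 50, 34, 26]
  L1: h(34,50)=(34*31+50)%997=107 h(34,26)=(34*31+26)%997=83 -> [107, 83]
  L2: h(107,83)=(107*31+83)%997=409 -> [409]
  root = 409 != target 804
Candidate B: set leaf[0] = 48 -> leaves = [48, 79, 34, 26]
  L0: [48, 79, 34, 26]
  L1: h(48,79)=(48*31+79)%997=570 h(34,26)=(34*31+26)%997=83 -> [570, 83]
  L2: h(570,83)=(570*31+83)%997=804 -> [804]
  root = 804 == target 804  ** MATCH **
Candidate C: set leaf[3] = 21 -> leaves = [34, 79, 34, 21]
  L0: [34, 79, 34, 21]
  L1: h(34,79)=(34*31+79)%997=136 h(34,21)=(34*31+21)%997=78 -> [136, 78]
  L2: h(136,78)=(136*31+78)%997=306 -> [306]
  root = 306 != target 804
Candidate B produces the target root.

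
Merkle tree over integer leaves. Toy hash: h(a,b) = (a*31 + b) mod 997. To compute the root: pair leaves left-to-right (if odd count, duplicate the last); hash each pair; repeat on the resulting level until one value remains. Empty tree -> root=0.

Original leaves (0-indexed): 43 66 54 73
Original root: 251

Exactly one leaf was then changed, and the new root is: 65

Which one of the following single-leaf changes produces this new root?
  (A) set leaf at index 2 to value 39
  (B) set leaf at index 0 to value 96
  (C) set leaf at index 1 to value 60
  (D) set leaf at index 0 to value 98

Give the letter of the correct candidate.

Original leaves: [43, 66, 54, 73]
Target new root: 65
Try each candidate change and compute the resulting root:
Candidate A: set leaf[2] = 39 -> leaves = [43, 66, 39, 73]
  L0: [43, 66, 39, 73]
  L1: h(43,66)=(43*31+66)%997=402 h(39,73)=(39*31+73)%997=285 -> [402, 285]
  L2: h(402,285)=(402*31+285)%997=783 -> [783]
  root = 783 != target 65
Candidate B: set leaf[0] = 96 -> leaves = [96, 66, 54, 73]
  L0: [96, 66, 54, 73]
  L1: h(96,66)=(96*31+66)%997=51 h(54,73)=(54*31+73)%997=750 -> [51, 750]
  L2: h(51,750)=(51*31+750)%997=337 -> [337]
  root = 337 != target 65
Candidate C: set leaf[1] = 60 -> leaves = [43, 60, 54, 73]
  L0: [43, 60, 54, 73]
  L1: h(43,60)=(43*31+60)%997=396 h(54,73)=(54*31+73)%997=750 -> [396, 750]
  L2: h(396,750)=(396*31+750)%997=65 -> [65]
  root = 65 == target 65  ** MATCH **
Candidate D: set leaf[0] = 98 -> leaves = [98, 66, 54, 73]
  L0: [98, 66, 54, 73]
  L1: h(98,66)=(98*31+66)%997=113 h(54,73)=(54*31+73)%997=750 -> [113, 750]
  L2: h(113,750)=(113*31+750)%997=265 -> [265]
  root = 265 != target 65
Candidate C produces the target root.

Answer: C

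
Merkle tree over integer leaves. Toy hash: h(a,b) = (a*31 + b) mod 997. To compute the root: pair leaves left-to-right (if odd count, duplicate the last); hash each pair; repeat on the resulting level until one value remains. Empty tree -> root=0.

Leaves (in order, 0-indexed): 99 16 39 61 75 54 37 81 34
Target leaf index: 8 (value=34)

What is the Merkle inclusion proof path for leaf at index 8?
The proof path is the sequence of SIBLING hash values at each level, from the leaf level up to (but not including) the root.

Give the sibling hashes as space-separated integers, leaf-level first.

L0 (leaves): [99, 16, 39, 61, 75, 54, 37, 81, 34], target index=8
L1: h(99,16)=(99*31+16)%997=94 [pair 0] h(39,61)=(39*31+61)%997=273 [pair 1] h(75,54)=(75*31+54)%997=385 [pair 2] h(37,81)=(37*31+81)%997=231 [pair 3] h(34,34)=(34*31+34)%997=91 [pair 4] -> [94, 273, 385, 231, 91]
  Sibling for proof at L0: 34
L2: h(94,273)=(94*31+273)%997=196 [pair 0] h(385,231)=(385*31+231)%997=202 [pair 1] h(91,91)=(91*31+91)%997=918 [pair 2] -> [196, 202, 918]
  Sibling for proof at L1: 91
L3: h(196,202)=(196*31+202)%997=296 [pair 0] h(918,918)=(918*31+918)%997=463 [pair 1] -> [296, 463]
  Sibling for proof at L2: 918
L4: h(296,463)=(296*31+463)%997=666 [pair 0] -> [666]
  Sibling for proof at L3: 296
Root: 666
Proof path (sibling hashes from leaf to root): [34, 91, 918, 296]

Answer: 34 91 918 296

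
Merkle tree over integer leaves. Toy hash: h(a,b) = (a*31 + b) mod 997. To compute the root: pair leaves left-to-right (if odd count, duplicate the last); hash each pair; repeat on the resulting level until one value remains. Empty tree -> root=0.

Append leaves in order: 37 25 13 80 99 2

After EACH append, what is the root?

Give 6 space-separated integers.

Answer: 37 175 856 923 379 266

Derivation:
After append 37 (leaves=[37]):
  L0: [37]
  root=37
After append 25 (leaves=[37, 25]):
  L0: [37, 25]
  L1: h(37,25)=(37*31+25)%997=175 -> [175]
  root=175
After append 13 (leaves=[37, 25, 13]):
  L0: [37, 25, 13]
  L1: h(37,25)=(37*31+25)%997=175 h(13,13)=(13*31+13)%997=416 -> [175, 416]
  L2: h(175,416)=(175*31+416)%997=856 -> [856]
  root=856
After append 80 (leaves=[37, 25, 13, 80]):
  L0: [37, 25, 13, 80]
  L1: h(37,25)=(37*31+25)%997=175 h(13,80)=(13*31+80)%997=483 -> [175, 483]
  L2: h(175,483)=(175*31+483)%997=923 -> [923]
  root=923
After append 99 (leaves=[37, 25, 13, 80, 99]):
  L0: [37, 25, 13, 80, 99]
  L1: h(37,25)=(37*31+25)%997=175 h(13,80)=(13*31+80)%997=483 h(99,99)=(99*31+99)%997=177 -> [175, 483, 177]
  L2: h(175,483)=(175*31+483)%997=923 h(177,177)=(177*31+177)%997=679 -> [923, 679]
  L3: h(923,679)=(923*31+679)%997=379 -> [379]
  root=379
After append 2 (leaves=[37, 25, 13, 80, 99, 2]):
  L0: [37, 25, 13, 80, 99, 2]
  L1: h(37,25)=(37*31+25)%997=175 h(13,80)=(13*31+80)%997=483 h(99,2)=(99*31+2)%997=80 -> [175, 483, 80]
  L2: h(175,483)=(175*31+483)%997=923 h(80,80)=(80*31+80)%997=566 -> [923, 566]
  L3: h(923,566)=(923*31+566)%997=266 -> [266]
  root=266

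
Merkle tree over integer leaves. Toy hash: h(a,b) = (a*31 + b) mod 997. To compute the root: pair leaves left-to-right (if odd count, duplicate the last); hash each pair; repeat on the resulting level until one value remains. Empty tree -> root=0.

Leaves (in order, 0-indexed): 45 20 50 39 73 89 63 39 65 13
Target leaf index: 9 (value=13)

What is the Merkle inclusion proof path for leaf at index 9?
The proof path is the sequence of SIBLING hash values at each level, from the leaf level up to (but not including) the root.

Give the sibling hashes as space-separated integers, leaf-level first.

L0 (leaves): [45, 20, 50, 39, 73, 89, 63, 39, 65, 13], target index=9
L1: h(45,20)=(45*31+20)%997=418 [pair 0] h(50,39)=(50*31+39)%997=592 [pair 1] h(73,89)=(73*31+89)%997=358 [pair 2] h(63,39)=(63*31+39)%997=995 [pair 3] h(65,13)=(65*31+13)%997=34 [pair 4] -> [418, 592, 358, 995, 34]
  Sibling for proof at L0: 65
L2: h(418,592)=(418*31+592)%997=589 [pair 0] h(358,995)=(358*31+995)%997=129 [pair 1] h(34,34)=(34*31+34)%997=91 [pair 2] -> [589, 129, 91]
  Sibling for proof at L1: 34
L3: h(589,129)=(589*31+129)%997=442 [pair 0] h(91,91)=(91*31+91)%997=918 [pair 1] -> [442, 918]
  Sibling for proof at L2: 91
L4: h(442,918)=(442*31+918)%997=662 [pair 0] -> [662]
  Sibling for proof at L3: 442
Root: 662
Proof path (sibling hashes from leaf to root): [65, 34, 91, 442]

Answer: 65 34 91 442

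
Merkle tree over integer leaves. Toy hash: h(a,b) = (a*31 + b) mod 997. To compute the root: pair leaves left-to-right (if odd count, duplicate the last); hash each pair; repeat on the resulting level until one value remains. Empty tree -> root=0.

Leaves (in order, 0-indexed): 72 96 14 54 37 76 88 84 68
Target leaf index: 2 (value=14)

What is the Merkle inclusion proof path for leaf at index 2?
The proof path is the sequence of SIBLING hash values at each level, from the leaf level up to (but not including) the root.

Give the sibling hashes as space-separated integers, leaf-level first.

Answer: 54 334 845 926

Derivation:
L0 (leaves): [72, 96, 14, 54, 37, 76, 88, 84, 68], target index=2
L1: h(72,96)=(72*31+96)%997=334 [pair 0] h(14,54)=(14*31+54)%997=488 [pair 1] h(37,76)=(37*31+76)%997=226 [pair 2] h(88,84)=(88*31+84)%997=818 [pair 3] h(68,68)=(68*31+68)%997=182 [pair 4] -> [334, 488, 226, 818, 182]
  Sibling for proof at L0: 54
L2: h(334,488)=(334*31+488)%997=872 [pair 0] h(226,818)=(226*31+818)%997=845 [pair 1] h(182,182)=(182*31+182)%997=839 [pair 2] -> [872, 845, 839]
  Sibling for proof at L1: 334
L3: h(872,845)=(872*31+845)%997=958 [pair 0] h(839,839)=(839*31+839)%997=926 [pair 1] -> [958, 926]
  Sibling for proof at L2: 845
L4: h(958,926)=(958*31+926)%997=714 [pair 0] -> [714]
  Sibling for proof at L3: 926
Root: 714
Proof path (sibling hashes from leaf to root): [54, 334, 845, 926]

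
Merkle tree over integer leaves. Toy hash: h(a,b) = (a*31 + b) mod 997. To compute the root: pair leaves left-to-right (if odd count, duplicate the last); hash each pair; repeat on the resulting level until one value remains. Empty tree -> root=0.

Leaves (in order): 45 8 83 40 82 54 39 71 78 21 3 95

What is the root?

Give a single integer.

Answer: 54

Derivation:
L0: [45, 8, 83, 40, 82, 54, 39, 71, 78, 21, 3, 95]
L1: h(45,8)=(45*31+8)%997=406 h(83,40)=(83*31+40)%997=619 h(82,54)=(82*31+54)%997=602 h(39,71)=(39*31+71)%997=283 h(78,21)=(78*31+21)%997=445 h(3,95)=(3*31+95)%997=188 -> [406, 619, 602, 283, 445, 188]
L2: h(406,619)=(406*31+619)%997=244 h(602,283)=(602*31+283)%997=2 h(445,188)=(445*31+188)%997=25 -> [244, 2, 25]
L3: h(244,2)=(244*31+2)%997=587 h(25,25)=(25*31+25)%997=800 -> [587, 800]
L4: h(587,800)=(587*31+800)%997=54 -> [54]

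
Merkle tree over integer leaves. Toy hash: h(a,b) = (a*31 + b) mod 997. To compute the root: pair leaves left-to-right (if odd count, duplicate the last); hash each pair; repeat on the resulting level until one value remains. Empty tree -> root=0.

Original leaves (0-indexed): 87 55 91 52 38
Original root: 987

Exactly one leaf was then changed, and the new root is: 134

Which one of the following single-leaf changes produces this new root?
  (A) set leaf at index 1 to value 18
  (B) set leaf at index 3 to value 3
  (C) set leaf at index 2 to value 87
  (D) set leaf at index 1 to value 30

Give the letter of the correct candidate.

Answer: C

Derivation:
Original leaves: [87, 55, 91, 52, 38]
Target new root: 134
Try each candidate change and compute the resulting root:
Candidate A: set leaf[1] = 18 -> leaves = [87, 18, 91, 52, 38]
  L0: [87, 18, 91, 52, 38]
  L1: h(87,18)=(87*31+18)%997=721 h(91,52)=(91*31+52)%997=879 h(38,38)=(38*31+38)%997=219 -> [721, 879, 219]
  L2: h(721,879)=(721*31+879)%997=299 h(219,219)=(219*31+219)%997=29 -> [299, 29]
  L3: h(299,29)=(299*31+29)%997=325 -> [325]
  root = 325 != target 134
Candidate B: set leaf[3] = 3 -> leaves = [87, 55, 91, 3, 38]
  L0: [87, 55, 91, 3, 38]
  L1: h(87,55)=(87*31+55)%997=758 h(91,3)=(91*31+3)%997=830 h(38,38)=(38*31+38)%997=219 -> [758, 830, 219]
  L2: h(758,830)=(758*31+830)%997=400 h(219,219)=(219*31+219)%997=29 -> [400, 29]
  L3: h(400,29)=(400*31+29)%997=465 -> [465]
  root = 465 != target 134
Candidate C: set leaf[2] = 87 -> leaves = [87, 55, 87, 52, 38]
  L0: [87, 55, 87, 52, 38]
  L1: h(87,55)=(87*31+55)%997=758 h(87,52)=(87*31+52)%997=755 h(38,38)=(38*31+38)%997=219 -> [758, 755, 219]
  L2: h(758,755)=(758*31+755)%997=325 h(219,219)=(219*31+219)%997=29 -> [325, 29]
  L3: h(325,29)=(325*31+29)%997=134 -> [134]
  root = 134 == target 134  ** MATCH **
Candidate D: set leaf[1] = 30 -> leaves = [87, 30, 91, 52, 38]
  L0: [87, 30, 91, 52, 38]
  L1: h(87,30)=(87*31+30)%997=733 h(91,52)=(91*31+52)%997=879 h(38,38)=(38*31+38)%997=219 -> [733, 879, 219]
  L2: h(733,879)=(733*31+879)%997=671 h(219,219)=(219*31+219)%997=29 -> [671, 29]
  L3: h(671,29)=(671*31+29)%997=890 -> [890]
  root = 890 != target 134
Candidate C produces the target root.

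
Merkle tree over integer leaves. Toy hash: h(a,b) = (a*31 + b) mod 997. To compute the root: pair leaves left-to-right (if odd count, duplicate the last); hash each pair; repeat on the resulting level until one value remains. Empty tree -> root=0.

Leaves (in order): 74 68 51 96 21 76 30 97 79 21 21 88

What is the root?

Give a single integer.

L0: [74, 68, 51, 96, 21, 76, 30, 97, 79, 21, 21, 88]
L1: h(74,68)=(74*31+68)%997=368 h(51,96)=(51*31+96)%997=680 h(21,76)=(21*31+76)%997=727 h(30,97)=(30*31+97)%997=30 h(79,21)=(79*31+21)%997=476 h(21,88)=(21*31+88)%997=739 -> [368, 680, 727, 30, 476, 739]
L2: h(368,680)=(368*31+680)%997=124 h(727,30)=(727*31+30)%997=633 h(476,739)=(476*31+739)%997=540 -> [124, 633, 540]
L3: h(124,633)=(124*31+633)%997=489 h(540,540)=(540*31+540)%997=331 -> [489, 331]
L4: h(489,331)=(489*31+331)%997=535 -> [535]

Answer: 535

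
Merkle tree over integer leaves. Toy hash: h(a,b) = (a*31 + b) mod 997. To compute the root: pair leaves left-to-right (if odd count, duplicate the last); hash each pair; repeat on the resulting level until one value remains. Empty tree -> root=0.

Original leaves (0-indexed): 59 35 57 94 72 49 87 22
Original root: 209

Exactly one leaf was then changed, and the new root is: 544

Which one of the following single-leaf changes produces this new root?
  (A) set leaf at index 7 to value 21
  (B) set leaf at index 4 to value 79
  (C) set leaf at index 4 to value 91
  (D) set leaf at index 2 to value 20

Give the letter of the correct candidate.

Original leaves: [59, 35, 57, 94, 72, 49, 87, 22]
Target new root: 544
Try each candidate change and compute the resulting root:
Candidate A: set leaf[7] = 21 -> leaves = [59, 35, 57, 94, 72, 49, 87, 21]
  L0: [59, 35, 57, 94, 72, 49, 87, 21]
  L1: h(59,35)=(59*31+35)%997=867 h(57,94)=(57*31+94)%997=864 h(72,49)=(72*31+49)%997=287 h(87,21)=(87*31+21)%997=724 -> [867, 864, 287, 724]
  L2: h(867,864)=(867*31+864)%997=822 h(287,724)=(287*31+724)%997=648 -> [822, 648]
  L3: h(822,648)=(822*31+648)%997=208 -> [208]
  root = 208 != target 544
Candidate B: set leaf[4] = 79 -> leaves = [59, 35, 57, 94, 79, 49, 87, 22]
  L0: [59, 35, 57, 94, 79, 49, 87, 22]
  L1: h(59,35)=(59*31+35)%997=867 h(57,94)=(57*31+94)%997=864 h(79,49)=(79*31+49)%997=504 h(87,22)=(87*31+22)%997=725 -> [867, 864, 504, 725]
  L2: h(867,864)=(867*31+864)%997=822 h(504,725)=(504*31+725)%997=397 -> [822, 397]
  L3: h(822,397)=(822*31+397)%997=954 -> [954]
  root = 954 != target 544
Candidate C: set leaf[4] = 91 -> leaves = [59, 35, 57, 94, 91, 49, 87, 22]
  L0: [59, 35, 57, 94, 91, 49, 87, 22]
  L1: h(59,35)=(59*31+35)%997=867 h(57,94)=(57*31+94)%997=864 h(91,49)=(91*31+49)%997=876 h(87,22)=(87*31+22)%997=725 -> [867, 864, 876, 725]
  L2: h(867,864)=(867*31+864)%997=822 h(876,725)=(876*31+725)%997=962 -> [822, 962]
  L3: h(822,962)=(822*31+962)%997=522 -> [522]
  root = 522 != target 544
Candidate D: set leaf[2] = 20 -> leaves = [59, 35, 20, 94, 72, 49, 87, 22]
  L0: [59, 35, 20, 94, 72, 49, 87, 22]
  L1: h(59,35)=(59*31+35)%997=867 h(20,94)=(20*31+94)%997=714 h(72,49)=(72*31+49)%997=287 h(87,22)=(87*31+22)%997=725 -> [867, 714, 287, 725]
  L2: h(867,714)=(867*31+714)%997=672 h(287,725)=(287*31+725)%997=649 -> [672, 649]
  L3: h(672,649)=(672*31+649)%997=544 -> [544]
  root = 544 == target 544  ** MATCH **
Candidate D produces the target root.

Answer: D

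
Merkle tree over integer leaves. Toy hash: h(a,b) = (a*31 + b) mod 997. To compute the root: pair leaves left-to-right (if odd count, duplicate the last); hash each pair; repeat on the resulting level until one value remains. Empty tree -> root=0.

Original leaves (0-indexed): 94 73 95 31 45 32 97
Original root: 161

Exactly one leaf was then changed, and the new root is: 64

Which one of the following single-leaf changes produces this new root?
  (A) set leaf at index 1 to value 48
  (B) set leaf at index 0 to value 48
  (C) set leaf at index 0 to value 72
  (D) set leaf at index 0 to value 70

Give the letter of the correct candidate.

Original leaves: [94, 73, 95, 31, 45, 32, 97]
Target new root: 64
Try each candidate change and compute the resulting root:
Candidate A: set leaf[1] = 48 -> leaves = [94, 48, 95, 31, 45, 32, 97]
  L0: [94, 48, 95, 31, 45, 32, 97]
  L1: h(94,48)=(94*31+48)%997=968 h(95,31)=(95*31+31)%997=982 h(45,32)=(45*31+32)%997=430 h(97,97)=(97*31+97)%997=113 -> [968, 982, 430, 113]
  L2: h(968,982)=(968*31+982)%997=83 h(430,113)=(430*31+113)%997=482 -> [83, 482]
  L3: h(83,482)=(83*31+482)%997=64 -> [64]
  root = 64 == target 64  ** MATCH **
Candidate B: set leaf[0] = 48 -> leaves = [48, 73, 95, 31, 45, 32, 97]
  L0: [48, 73, 95, 31, 45, 32, 97]
  L1: h(48,73)=(48*31+73)%997=564 h(95,31)=(95*31+31)%997=982 h(45,32)=(45*31+32)%997=430 h(97,97)=(97*31+97)%997=113 -> [564, 982, 430, 113]
  L2: h(564,982)=(564*31+982)%997=520 h(430,113)=(430*31+113)%997=482 -> [520, 482]
  L3: h(520,482)=(520*31+482)%997=650 -> [650]
  root = 650 != target 64
Candidate C: set leaf[0] = 72 -> leaves = [72, 73, 95, 31, 45, 32, 97]
  L0: [72, 73, 95, 31, 45, 32, 97]
  L1: h(72,73)=(72*31+73)%997=311 h(95,31)=(95*31+31)%997=982 h(45,32)=(45*31+32)%997=430 h(97,97)=(97*31+97)%997=113 -> [311, 982, 430, 113]
  L2: h(311,982)=(311*31+982)%997=653 h(430,113)=(430*31+113)%997=482 -> [653, 482]
  L3: h(653,482)=(653*31+482)%997=785 -> [785]
  root = 785 != target 64
Candidate D: set leaf[0] = 70 -> leaves = [70, 73, 95, 31, 45, 32, 97]
  L0: [70, 73, 95, 31, 45, 32, 97]
  L1: h(70,73)=(70*31+73)%997=249 h(95,31)=(95*31+31)%997=982 h(45,32)=(45*31+32)%997=430 h(97,97)=(97*31+97)%997=113 -> [249, 982, 430, 113]
  L2: h(249,982)=(249*31+982)%997=725 h(430,113)=(430*31+113)%997=482 -> [725, 482]
  L3: h(725,482)=(725*31+482)%997=26 -> [26]
  root = 26 != target 64
Candidate A produces the target root.

Answer: A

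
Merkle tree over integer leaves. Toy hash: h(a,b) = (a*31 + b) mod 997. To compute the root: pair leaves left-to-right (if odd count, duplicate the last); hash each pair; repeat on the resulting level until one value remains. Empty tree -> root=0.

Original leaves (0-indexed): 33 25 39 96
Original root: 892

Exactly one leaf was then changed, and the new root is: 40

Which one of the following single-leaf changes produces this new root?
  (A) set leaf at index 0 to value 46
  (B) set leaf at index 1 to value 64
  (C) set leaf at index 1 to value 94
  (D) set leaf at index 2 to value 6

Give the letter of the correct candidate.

Original leaves: [33, 25, 39, 96]
Target new root: 40
Try each candidate change and compute the resulting root:
Candidate A: set leaf[0] = 46 -> leaves = [46, 25, 39, 96]
  L0: [46, 25, 39, 96]
  L1: h(46,25)=(46*31+25)%997=454 h(39,96)=(39*31+96)%997=308 -> [454, 308]
  L2: h(454,308)=(454*31+308)%997=424 -> [424]
  root = 424 != target 40
Candidate B: set leaf[1] = 64 -> leaves = [33, 64, 39, 96]
  L0: [33, 64, 39, 96]
  L1: h(33,64)=(33*31+64)%997=90 h(39,96)=(39*31+96)%997=308 -> [90, 308]
  L2: h(90,308)=(90*31+308)%997=107 -> [107]
  root = 107 != target 40
Candidate C: set leaf[1] = 94 -> leaves = [33, 94, 39, 96]
  L0: [33, 94, 39, 96]
  L1: h(33,94)=(33*31+94)%997=120 h(39,96)=(39*31+96)%997=308 -> [120, 308]
  L2: h(120,308)=(120*31+308)%997=40 -> [40]
  root = 40 == target 40  ** MATCH **
Candidate D: set leaf[2] = 6 -> leaves = [33, 25, 6, 96]
  L0: [33, 25, 6, 96]
  L1: h(33,25)=(33*31+25)%997=51 h(6,96)=(6*31+96)%997=282 -> [51, 282]
  L2: h(51,282)=(51*31+282)%997=866 -> [866]
  root = 866 != target 40
Candidate C produces the target root.

Answer: C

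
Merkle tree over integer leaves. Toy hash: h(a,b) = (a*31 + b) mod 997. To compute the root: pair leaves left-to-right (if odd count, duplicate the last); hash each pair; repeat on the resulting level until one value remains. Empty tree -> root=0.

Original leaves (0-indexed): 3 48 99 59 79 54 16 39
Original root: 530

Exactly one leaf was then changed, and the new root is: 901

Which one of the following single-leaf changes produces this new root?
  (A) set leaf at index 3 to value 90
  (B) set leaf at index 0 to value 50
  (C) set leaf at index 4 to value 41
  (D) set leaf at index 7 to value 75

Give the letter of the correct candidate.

Answer: C

Derivation:
Original leaves: [3, 48, 99, 59, 79, 54, 16, 39]
Target new root: 901
Try each candidate change and compute the resulting root:
Candidate A: set leaf[3] = 90 -> leaves = [3, 48, 99, 90, 79, 54, 16, 39]
  L0: [3, 48, 99, 90, 79, 54, 16, 39]
  L1: h(3,48)=(3*31+48)%997=141 h(99,90)=(99*31+90)%997=168 h(79,54)=(79*31+54)%997=509 h(16,39)=(16*31+39)%997=535 -> [141, 168, 509, 535]
  L2: h(141,168)=(141*31+168)%997=551 h(509,535)=(509*31+535)%997=362 -> [551, 362]
  L3: h(551,362)=(551*31+362)%997=494 -> [494]
  root = 494 != target 901
Candidate B: set leaf[0] = 50 -> leaves = [50, 48, 99, 59, 79, 54, 16, 39]
  L0: [50, 48, 99, 59, 79, 54, 16, 39]
  L1: h(50,48)=(50*31+48)%997=601 h(99,59)=(99*31+59)%997=137 h(79,54)=(79*31+54)%997=509 h(16,39)=(16*31+39)%997=535 -> [601, 137, 509, 535]
  L2: h(601,137)=(601*31+137)%997=822 h(509,535)=(509*31+535)%997=362 -> [822, 362]
  L3: h(822,362)=(822*31+362)%997=919 -> [919]
  root = 919 != target 901
Candidate C: set leaf[4] = 41 -> leaves = [3, 48, 99, 59, 41, 54, 16, 39]
  L0: [3, 48, 99, 59, 41, 54, 16, 39]
  L1: h(3,48)=(3*31+48)%997=141 h(99,59)=(99*31+59)%997=137 h(41,54)=(41*31+54)%997=328 h(16,39)=(16*31+39)%997=535 -> [141, 137, 328, 535]
  L2: h(141,137)=(141*31+137)%997=520 h(328,535)=(328*31+535)%997=733 -> [520, 733]
  L3: h(520,733)=(520*31+733)%997=901 -> [901]
  root = 901 == target 901  ** MATCH **
Candidate D: set leaf[7] = 75 -> leaves = [3, 48, 99, 59, 79, 54, 16, 75]
  L0: [3, 48, 99, 59, 79, 54, 16, 75]
  L1: h(3,48)=(3*31+48)%997=141 h(99,59)=(99*31+59)%997=137 h(79,54)=(79*31+54)%997=509 h(16,75)=(16*31+75)%997=571 -> [141, 137, 509, 571]
  L2: h(141,137)=(141*31+137)%997=520 h(509,571)=(509*31+571)%997=398 -> [520, 398]
  L3: h(520,398)=(520*31+398)%997=566 -> [566]
  root = 566 != target 901
Candidate C produces the target root.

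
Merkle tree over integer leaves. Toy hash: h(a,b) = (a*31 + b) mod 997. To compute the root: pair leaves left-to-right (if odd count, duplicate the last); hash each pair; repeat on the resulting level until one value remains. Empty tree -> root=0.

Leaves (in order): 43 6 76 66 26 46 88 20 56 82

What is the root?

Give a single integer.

L0: [43, 6, 76, 66, 26, 46, 88, 20, 56, 82]
L1: h(43,6)=(43*31+6)%997=342 h(76,66)=(76*31+66)%997=428 h(26,46)=(26*31+46)%997=852 h(88,20)=(88*31+20)%997=754 h(56,82)=(56*31+82)%997=821 -> [342, 428, 852, 754, 821]
L2: h(342,428)=(342*31+428)%997=63 h(852,754)=(852*31+754)%997=247 h(821,821)=(821*31+821)%997=350 -> [63, 247, 350]
L3: h(63,247)=(63*31+247)%997=206 h(350,350)=(350*31+350)%997=233 -> [206, 233]
L4: h(206,233)=(206*31+233)%997=637 -> [637]

Answer: 637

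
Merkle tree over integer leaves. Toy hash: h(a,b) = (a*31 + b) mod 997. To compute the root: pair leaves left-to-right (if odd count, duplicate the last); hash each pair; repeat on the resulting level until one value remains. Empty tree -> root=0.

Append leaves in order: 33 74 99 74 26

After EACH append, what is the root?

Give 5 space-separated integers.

Answer: 33 100 286 261 817

Derivation:
After append 33 (leaves=[33]):
  L0: [33]
  root=33
After append 74 (leaves=[33, 74]):
  L0: [33, 74]
  L1: h(33,74)=(33*31+74)%997=100 -> [100]
  root=100
After append 99 (leaves=[33, 74, 99]):
  L0: [33, 74, 99]
  L1: h(33,74)=(33*31+74)%997=100 h(99,99)=(99*31+99)%997=177 -> [100, 177]
  L2: h(100,177)=(100*31+177)%997=286 -> [286]
  root=286
After append 74 (leaves=[33, 74, 99, 74]):
  L0: [33, 74, 99, 74]
  L1: h(33,74)=(33*31+74)%997=100 h(99,74)=(99*31+74)%997=152 -> [100, 152]
  L2: h(100,152)=(100*31+152)%997=261 -> [261]
  root=261
After append 26 (leaves=[33, 74, 99, 74, 26]):
  L0: [33, 74, 99, 74, 26]
  L1: h(33,74)=(33*31+74)%997=100 h(99,74)=(99*31+74)%997=152 h(26,26)=(26*31+26)%997=832 -> [100, 152, 832]
  L2: h(100,152)=(100*31+152)%997=261 h(832,832)=(832*31+832)%997=702 -> [261, 702]
  L3: h(261,702)=(261*31+702)%997=817 -> [817]
  root=817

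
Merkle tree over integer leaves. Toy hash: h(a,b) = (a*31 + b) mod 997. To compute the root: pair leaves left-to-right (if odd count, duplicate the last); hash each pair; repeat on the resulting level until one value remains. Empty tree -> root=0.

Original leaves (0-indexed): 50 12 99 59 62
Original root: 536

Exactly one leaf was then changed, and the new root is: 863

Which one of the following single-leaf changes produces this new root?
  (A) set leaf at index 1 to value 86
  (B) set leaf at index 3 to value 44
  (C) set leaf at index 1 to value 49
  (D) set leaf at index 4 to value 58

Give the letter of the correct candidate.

Answer: A

Derivation:
Original leaves: [50, 12, 99, 59, 62]
Target new root: 863
Try each candidate change and compute the resulting root:
Candidate A: set leaf[1] = 86 -> leaves = [50, 86, 99, 59, 62]
  L0: [50, 86, 99, 59, 62]
  L1: h(50,86)=(50*31+86)%997=639 h(99,59)=(99*31+59)%997=137 h(62,62)=(62*31+62)%997=987 -> [639, 137, 987]
  L2: h(639,137)=(639*31+137)%997=6 h(987,987)=(987*31+987)%997=677 -> [6, 677]
  L3: h(6,677)=(6*31+677)%997=863 -> [863]
  root = 863 == target 863  ** MATCH **
Candidate B: set leaf[3] = 44 -> leaves = [50, 12, 99, 44, 62]
  L0: [50, 12, 99, 44, 62]
  L1: h(50,12)=(50*31+12)%997=565 h(99,44)=(99*31+44)%997=122 h(62,62)=(62*31+62)%997=987 -> [565, 122, 987]
  L2: h(565,122)=(565*31+122)%997=688 h(987,987)=(987*31+987)%997=677 -> [688, 677]
  L3: h(688,677)=(688*31+677)%997=71 -> [71]
  root = 71 != target 863
Candidate C: set leaf[1] = 49 -> leaves = [50, 49, 99, 59, 62]
  L0: [50, 49, 99, 59, 62]
  L1: h(50,49)=(50*31+49)%997=602 h(99,59)=(99*31+59)%997=137 h(62,62)=(62*31+62)%997=987 -> [602, 137, 987]
  L2: h(602,137)=(602*31+137)%997=853 h(987,987)=(987*31+987)%997=677 -> [853, 677]
  L3: h(853,677)=(853*31+677)%997=201 -> [201]
  root = 201 != target 863
Candidate D: set leaf[4] = 58 -> leaves = [50, 12, 99, 59, 58]
  L0: [50, 12, 99, 59, 58]
  L1: h(50,12)=(50*31+12)%997=565 h(99,59)=(99*31+59)%997=137 h(58,58)=(58*31+58)%997=859 -> [565, 137, 859]
  L2: h(565,137)=(565*31+137)%997=703 h(859,859)=(859*31+859)%997=569 -> [703, 569]
  L3: h(703,569)=(703*31+569)%997=428 -> [428]
  root = 428 != target 863
Candidate A produces the target root.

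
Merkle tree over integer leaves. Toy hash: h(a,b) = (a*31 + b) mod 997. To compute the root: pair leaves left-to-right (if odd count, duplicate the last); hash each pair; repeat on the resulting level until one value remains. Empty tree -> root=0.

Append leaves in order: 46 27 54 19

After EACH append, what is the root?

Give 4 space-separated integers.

Answer: 46 456 909 874

Derivation:
After append 46 (leaves=[46]):
  L0: [46]
  root=46
After append 27 (leaves=[46, 27]):
  L0: [46, 27]
  L1: h(46,27)=(46*31+27)%997=456 -> [456]
  root=456
After append 54 (leaves=[46, 27, 54]):
  L0: [46, 27, 54]
  L1: h(46,27)=(46*31+27)%997=456 h(54,54)=(54*31+54)%997=731 -> [456, 731]
  L2: h(456,731)=(456*31+731)%997=909 -> [909]
  root=909
After append 19 (leaves=[46, 27, 54, 19]):
  L0: [46, 27, 54, 19]
  L1: h(46,27)=(46*31+27)%997=456 h(54,19)=(54*31+19)%997=696 -> [456, 696]
  L2: h(456,696)=(456*31+696)%997=874 -> [874]
  root=874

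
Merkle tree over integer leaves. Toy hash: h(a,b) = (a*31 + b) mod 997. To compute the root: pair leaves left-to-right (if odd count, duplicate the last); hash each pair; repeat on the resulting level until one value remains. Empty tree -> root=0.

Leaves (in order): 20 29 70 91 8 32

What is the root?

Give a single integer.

Answer: 852

Derivation:
L0: [20, 29, 70, 91, 8, 32]
L1: h(20,29)=(20*31+29)%997=649 h(70,91)=(70*31+91)%997=267 h(8,32)=(8*31+32)%997=280 -> [649, 267, 280]
L2: h(649,267)=(649*31+267)%997=446 h(280,280)=(280*31+280)%997=984 -> [446, 984]
L3: h(446,984)=(446*31+984)%997=852 -> [852]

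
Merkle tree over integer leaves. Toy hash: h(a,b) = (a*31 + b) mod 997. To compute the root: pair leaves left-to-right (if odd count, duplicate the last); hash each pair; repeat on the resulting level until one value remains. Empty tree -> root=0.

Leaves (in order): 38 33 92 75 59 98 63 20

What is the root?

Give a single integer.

Answer: 178

Derivation:
L0: [38, 33, 92, 75, 59, 98, 63, 20]
L1: h(38,33)=(38*31+33)%997=214 h(92,75)=(92*31+75)%997=933 h(59,98)=(59*31+98)%997=930 h(63,20)=(63*31+20)%997=976 -> [214, 933, 930, 976]
L2: h(214,933)=(214*31+933)%997=588 h(930,976)=(930*31+976)%997=893 -> [588, 893]
L3: h(588,893)=(588*31+893)%997=178 -> [178]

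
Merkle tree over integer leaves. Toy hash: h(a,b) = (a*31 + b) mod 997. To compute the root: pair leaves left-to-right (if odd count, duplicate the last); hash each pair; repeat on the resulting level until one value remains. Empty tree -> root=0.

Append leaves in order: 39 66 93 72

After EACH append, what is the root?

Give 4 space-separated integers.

After append 39 (leaves=[39]):
  L0: [39]
  root=39
After append 66 (leaves=[39, 66]):
  L0: [39, 66]
  L1: h(39,66)=(39*31+66)%997=278 -> [278]
  root=278
After append 93 (leaves=[39, 66, 93]):
  L0: [39, 66, 93]
  L1: h(39,66)=(39*31+66)%997=278 h(93,93)=(93*31+93)%997=982 -> [278, 982]
  L2: h(278,982)=(278*31+982)%997=627 -> [627]
  root=627
After append 72 (leaves=[39, 66, 93, 72]):
  L0: [39, 66, 93, 72]
  L1: h(39,66)=(39*31+66)%997=278 h(93,72)=(93*31+72)%997=961 -> [278, 961]
  L2: h(278,961)=(278*31+961)%997=606 -> [606]
  root=606

Answer: 39 278 627 606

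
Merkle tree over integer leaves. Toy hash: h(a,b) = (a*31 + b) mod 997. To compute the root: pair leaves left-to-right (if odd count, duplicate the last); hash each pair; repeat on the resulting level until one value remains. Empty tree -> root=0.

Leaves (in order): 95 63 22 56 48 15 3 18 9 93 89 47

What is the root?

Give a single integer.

Answer: 698

Derivation:
L0: [95, 63, 22, 56, 48, 15, 3, 18, 9, 93, 89, 47]
L1: h(95,63)=(95*31+63)%997=17 h(22,56)=(22*31+56)%997=738 h(48,15)=(48*31+15)%997=506 h(3,18)=(3*31+18)%997=111 h(9,93)=(9*31+93)%997=372 h(89,47)=(89*31+47)%997=812 -> [17, 738, 506, 111, 372, 812]
L2: h(17,738)=(17*31+738)%997=268 h(506,111)=(506*31+111)%997=842 h(372,812)=(372*31+812)%997=380 -> [268, 842, 380]
L3: h(268,842)=(268*31+842)%997=177 h(380,380)=(380*31+380)%997=196 -> [177, 196]
L4: h(177,196)=(177*31+196)%997=698 -> [698]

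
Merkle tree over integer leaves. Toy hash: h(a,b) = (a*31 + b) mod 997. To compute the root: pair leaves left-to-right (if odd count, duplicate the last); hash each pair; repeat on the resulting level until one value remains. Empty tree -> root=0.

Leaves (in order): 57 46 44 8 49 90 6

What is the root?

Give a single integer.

L0: [57, 46, 44, 8, 49, 90, 6]
L1: h(57,46)=(57*31+46)%997=816 h(44,8)=(44*31+8)%997=375 h(49,90)=(49*31+90)%997=612 h(6,6)=(6*31+6)%997=192 -> [816, 375, 612, 192]
L2: h(816,375)=(816*31+375)%997=746 h(612,192)=(612*31+192)%997=221 -> [746, 221]
L3: h(746,221)=(746*31+221)%997=416 -> [416]

Answer: 416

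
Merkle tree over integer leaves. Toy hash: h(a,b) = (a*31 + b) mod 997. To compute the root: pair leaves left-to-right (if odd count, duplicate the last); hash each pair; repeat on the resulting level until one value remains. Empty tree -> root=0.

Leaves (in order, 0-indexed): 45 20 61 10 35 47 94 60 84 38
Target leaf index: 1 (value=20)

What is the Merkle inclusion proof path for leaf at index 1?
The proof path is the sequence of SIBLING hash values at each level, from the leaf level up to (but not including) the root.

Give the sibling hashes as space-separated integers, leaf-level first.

Answer: 45 904 180 547

Derivation:
L0 (leaves): [45, 20, 61, 10, 35, 47, 94, 60, 84, 38], target index=1
L1: h(45,20)=(45*31+20)%997=418 [pair 0] h(61,10)=(61*31+10)%997=904 [pair 1] h(35,47)=(35*31+47)%997=135 [pair 2] h(94,60)=(94*31+60)%997=980 [pair 3] h(84,38)=(84*31+38)%997=648 [pair 4] -> [418, 904, 135, 980, 648]
  Sibling for proof at L0: 45
L2: h(418,904)=(418*31+904)%997=901 [pair 0] h(135,980)=(135*31+980)%997=180 [pair 1] h(648,648)=(648*31+648)%997=796 [pair 2] -> [901, 180, 796]
  Sibling for proof at L1: 904
L3: h(901,180)=(901*31+180)%997=195 [pair 0] h(796,796)=(796*31+796)%997=547 [pair 1] -> [195, 547]
  Sibling for proof at L2: 180
L4: h(195,547)=(195*31+547)%997=610 [pair 0] -> [610]
  Sibling for proof at L3: 547
Root: 610
Proof path (sibling hashes from leaf to root): [45, 904, 180, 547]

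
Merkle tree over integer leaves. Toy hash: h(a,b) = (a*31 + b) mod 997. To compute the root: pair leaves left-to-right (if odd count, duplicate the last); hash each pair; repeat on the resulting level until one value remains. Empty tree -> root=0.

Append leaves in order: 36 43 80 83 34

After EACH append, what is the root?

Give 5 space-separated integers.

Answer: 36 162 603 606 761

Derivation:
After append 36 (leaves=[36]):
  L0: [36]
  root=36
After append 43 (leaves=[36, 43]):
  L0: [36, 43]
  L1: h(36,43)=(36*31+43)%997=162 -> [162]
  root=162
After append 80 (leaves=[36, 43, 80]):
  L0: [36, 43, 80]
  L1: h(36,43)=(36*31+43)%997=162 h(80,80)=(80*31+80)%997=566 -> [162, 566]
  L2: h(162,566)=(162*31+566)%997=603 -> [603]
  root=603
After append 83 (leaves=[36, 43, 80, 83]):
  L0: [36, 43, 80, 83]
  L1: h(36,43)=(36*31+43)%997=162 h(80,83)=(80*31+83)%997=569 -> [162, 569]
  L2: h(162,569)=(162*31+569)%997=606 -> [606]
  root=606
After append 34 (leaves=[36, 43, 80, 83, 34]):
  L0: [36, 43, 80, 83, 34]
  L1: h(36,43)=(36*31+43)%997=162 h(80,83)=(80*31+83)%997=569 h(34,34)=(34*31+34)%997=91 -> [162, 569, 91]
  L2: h(162,569)=(162*31+569)%997=606 h(91,91)=(91*31+91)%997=918 -> [606, 918]
  L3: h(606,918)=(606*31+918)%997=761 -> [761]
  root=761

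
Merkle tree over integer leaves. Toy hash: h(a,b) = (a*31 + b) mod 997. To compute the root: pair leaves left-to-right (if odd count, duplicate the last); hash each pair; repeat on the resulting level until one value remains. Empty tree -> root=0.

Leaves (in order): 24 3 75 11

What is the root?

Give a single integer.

L0: [24, 3, 75, 11]
L1: h(24,3)=(24*31+3)%997=747 h(75,11)=(75*31+11)%997=342 -> [747, 342]
L2: h(747,342)=(747*31+342)%997=568 -> [568]

Answer: 568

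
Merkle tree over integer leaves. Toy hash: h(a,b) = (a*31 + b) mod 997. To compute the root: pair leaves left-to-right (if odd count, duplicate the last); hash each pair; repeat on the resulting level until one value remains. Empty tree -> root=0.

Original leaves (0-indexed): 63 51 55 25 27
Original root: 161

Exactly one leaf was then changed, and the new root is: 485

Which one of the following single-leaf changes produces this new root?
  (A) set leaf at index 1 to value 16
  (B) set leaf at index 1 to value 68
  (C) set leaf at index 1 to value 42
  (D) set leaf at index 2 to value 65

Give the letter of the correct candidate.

Original leaves: [63, 51, 55, 25, 27]
Target new root: 485
Try each candidate change and compute the resulting root:
Candidate A: set leaf[1] = 16 -> leaves = [63, 16, 55, 25, 27]
  L0: [63, 16, 55, 25, 27]
  L1: h(63,16)=(63*31+16)%997=972 h(55,25)=(55*31+25)%997=733 h(27,27)=(27*31+27)%997=864 -> [972, 733, 864]
  L2: h(972,733)=(972*31+733)%997=955 h(864,864)=(864*31+864)%997=729 -> [955, 729]
  L3: h(955,729)=(955*31+729)%997=424 -> [424]
  root = 424 != target 485
Candidate B: set leaf[1] = 68 -> leaves = [63, 68, 55, 25, 27]
  L0: [63, 68, 55, 25, 27]
  L1: h(63,68)=(63*31+68)%997=27 h(55,25)=(55*31+25)%997=733 h(27,27)=(27*31+27)%997=864 -> [27, 733, 864]
  L2: h(27,733)=(27*31+733)%997=573 h(864,864)=(864*31+864)%997=729 -> [573, 729]
  L3: h(573,729)=(573*31+729)%997=546 -> [546]
  root = 546 != target 485
Candidate C: set leaf[1] = 42 -> leaves = [63, 42, 55, 25, 27]
  L0: [63, 42, 55, 25, 27]
  L1: h(63,42)=(63*31+42)%997=1 h(55,25)=(55*31+25)%997=733 h(27,27)=(27*31+27)%997=864 -> [1, 733, 864]
  L2: h(1,733)=(1*31+733)%997=764 h(864,864)=(864*31+864)%997=729 -> [764, 729]
  L3: h(764,729)=(764*31+729)%997=485 -> [485]
  root = 485 == target 485  ** MATCH **
Candidate D: set leaf[2] = 65 -> leaves = [63, 51, 65, 25, 27]
  L0: [63, 51, 65, 25, 27]
  L1: h(63,51)=(63*31+51)%997=10 h(65,25)=(65*31+25)%997=46 h(27,27)=(27*31+27)%997=864 -> [10, 46, 864]
  L2: h(10,46)=(10*31+46)%997=356 h(864,864)=(864*31+864)%997=729 -> [356, 729]
  L3: h(356,729)=(356*31+729)%997=798 -> [798]
  root = 798 != target 485
Candidate C produces the target root.

Answer: C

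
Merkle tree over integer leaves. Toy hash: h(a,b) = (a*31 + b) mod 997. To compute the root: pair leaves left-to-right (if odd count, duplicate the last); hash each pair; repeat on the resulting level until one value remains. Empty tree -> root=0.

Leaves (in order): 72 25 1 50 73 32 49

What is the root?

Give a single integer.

L0: [72, 25, 1, 50, 73, 32, 49]
L1: h(72,25)=(72*31+25)%997=263 h(1,50)=(1*31+50)%997=81 h(73,32)=(73*31+32)%997=301 h(49,49)=(49*31+49)%997=571 -> [263, 81, 301, 571]
L2: h(263,81)=(263*31+81)%997=258 h(301,571)=(301*31+571)%997=929 -> [258, 929]
L3: h(258,929)=(258*31+929)%997=951 -> [951]

Answer: 951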